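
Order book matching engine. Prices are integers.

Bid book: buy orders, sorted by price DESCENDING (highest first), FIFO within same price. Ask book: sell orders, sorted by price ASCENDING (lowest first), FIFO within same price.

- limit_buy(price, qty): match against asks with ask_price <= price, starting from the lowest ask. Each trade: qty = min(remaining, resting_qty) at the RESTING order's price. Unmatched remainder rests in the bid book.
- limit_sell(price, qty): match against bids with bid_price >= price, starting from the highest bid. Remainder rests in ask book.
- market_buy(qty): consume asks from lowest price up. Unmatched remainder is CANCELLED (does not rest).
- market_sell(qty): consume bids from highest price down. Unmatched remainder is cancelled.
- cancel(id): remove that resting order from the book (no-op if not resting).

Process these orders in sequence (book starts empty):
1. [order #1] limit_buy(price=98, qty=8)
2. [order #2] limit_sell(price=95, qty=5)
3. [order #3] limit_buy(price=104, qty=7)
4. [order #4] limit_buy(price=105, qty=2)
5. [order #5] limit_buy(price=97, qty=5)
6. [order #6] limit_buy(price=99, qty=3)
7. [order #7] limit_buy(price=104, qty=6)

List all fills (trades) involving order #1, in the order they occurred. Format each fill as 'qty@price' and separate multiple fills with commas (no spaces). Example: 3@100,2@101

After op 1 [order #1] limit_buy(price=98, qty=8): fills=none; bids=[#1:8@98] asks=[-]
After op 2 [order #2] limit_sell(price=95, qty=5): fills=#1x#2:5@98; bids=[#1:3@98] asks=[-]
After op 3 [order #3] limit_buy(price=104, qty=7): fills=none; bids=[#3:7@104 #1:3@98] asks=[-]
After op 4 [order #4] limit_buy(price=105, qty=2): fills=none; bids=[#4:2@105 #3:7@104 #1:3@98] asks=[-]
After op 5 [order #5] limit_buy(price=97, qty=5): fills=none; bids=[#4:2@105 #3:7@104 #1:3@98 #5:5@97] asks=[-]
After op 6 [order #6] limit_buy(price=99, qty=3): fills=none; bids=[#4:2@105 #3:7@104 #6:3@99 #1:3@98 #5:5@97] asks=[-]
After op 7 [order #7] limit_buy(price=104, qty=6): fills=none; bids=[#4:2@105 #3:7@104 #7:6@104 #6:3@99 #1:3@98 #5:5@97] asks=[-]

Answer: 5@98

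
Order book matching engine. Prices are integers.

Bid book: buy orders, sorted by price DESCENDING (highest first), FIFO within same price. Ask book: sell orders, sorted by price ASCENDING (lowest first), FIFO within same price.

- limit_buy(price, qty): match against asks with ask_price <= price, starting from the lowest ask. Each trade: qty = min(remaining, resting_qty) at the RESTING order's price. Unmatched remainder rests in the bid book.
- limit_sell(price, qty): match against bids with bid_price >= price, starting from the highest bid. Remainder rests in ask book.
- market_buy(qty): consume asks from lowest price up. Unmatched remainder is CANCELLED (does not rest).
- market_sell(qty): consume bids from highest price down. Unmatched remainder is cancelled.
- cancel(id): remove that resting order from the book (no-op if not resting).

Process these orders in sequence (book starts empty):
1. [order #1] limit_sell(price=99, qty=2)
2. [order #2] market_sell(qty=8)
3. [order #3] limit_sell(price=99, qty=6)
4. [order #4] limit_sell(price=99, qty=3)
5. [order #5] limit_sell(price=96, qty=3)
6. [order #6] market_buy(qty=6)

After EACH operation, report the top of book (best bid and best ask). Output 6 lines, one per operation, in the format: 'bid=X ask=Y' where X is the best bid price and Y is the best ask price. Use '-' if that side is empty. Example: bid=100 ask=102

After op 1 [order #1] limit_sell(price=99, qty=2): fills=none; bids=[-] asks=[#1:2@99]
After op 2 [order #2] market_sell(qty=8): fills=none; bids=[-] asks=[#1:2@99]
After op 3 [order #3] limit_sell(price=99, qty=6): fills=none; bids=[-] asks=[#1:2@99 #3:6@99]
After op 4 [order #4] limit_sell(price=99, qty=3): fills=none; bids=[-] asks=[#1:2@99 #3:6@99 #4:3@99]
After op 5 [order #5] limit_sell(price=96, qty=3): fills=none; bids=[-] asks=[#5:3@96 #1:2@99 #3:6@99 #4:3@99]
After op 6 [order #6] market_buy(qty=6): fills=#6x#5:3@96 #6x#1:2@99 #6x#3:1@99; bids=[-] asks=[#3:5@99 #4:3@99]

Answer: bid=- ask=99
bid=- ask=99
bid=- ask=99
bid=- ask=99
bid=- ask=96
bid=- ask=99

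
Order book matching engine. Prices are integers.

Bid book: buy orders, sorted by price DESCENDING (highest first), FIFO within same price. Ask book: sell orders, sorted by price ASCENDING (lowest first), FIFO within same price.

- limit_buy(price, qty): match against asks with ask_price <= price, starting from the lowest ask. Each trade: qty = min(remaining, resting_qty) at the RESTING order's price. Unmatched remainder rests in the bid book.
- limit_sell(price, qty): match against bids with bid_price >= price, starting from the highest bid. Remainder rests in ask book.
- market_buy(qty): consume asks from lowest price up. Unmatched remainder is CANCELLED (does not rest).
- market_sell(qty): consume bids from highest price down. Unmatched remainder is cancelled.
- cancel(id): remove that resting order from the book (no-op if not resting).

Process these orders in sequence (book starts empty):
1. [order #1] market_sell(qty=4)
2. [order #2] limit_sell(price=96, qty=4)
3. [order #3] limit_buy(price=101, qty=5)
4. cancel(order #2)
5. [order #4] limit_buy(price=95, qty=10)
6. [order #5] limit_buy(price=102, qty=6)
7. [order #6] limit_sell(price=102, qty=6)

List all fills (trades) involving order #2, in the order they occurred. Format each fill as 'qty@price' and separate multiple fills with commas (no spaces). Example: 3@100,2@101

After op 1 [order #1] market_sell(qty=4): fills=none; bids=[-] asks=[-]
After op 2 [order #2] limit_sell(price=96, qty=4): fills=none; bids=[-] asks=[#2:4@96]
After op 3 [order #3] limit_buy(price=101, qty=5): fills=#3x#2:4@96; bids=[#3:1@101] asks=[-]
After op 4 cancel(order #2): fills=none; bids=[#3:1@101] asks=[-]
After op 5 [order #4] limit_buy(price=95, qty=10): fills=none; bids=[#3:1@101 #4:10@95] asks=[-]
After op 6 [order #5] limit_buy(price=102, qty=6): fills=none; bids=[#5:6@102 #3:1@101 #4:10@95] asks=[-]
After op 7 [order #6] limit_sell(price=102, qty=6): fills=#5x#6:6@102; bids=[#3:1@101 #4:10@95] asks=[-]

Answer: 4@96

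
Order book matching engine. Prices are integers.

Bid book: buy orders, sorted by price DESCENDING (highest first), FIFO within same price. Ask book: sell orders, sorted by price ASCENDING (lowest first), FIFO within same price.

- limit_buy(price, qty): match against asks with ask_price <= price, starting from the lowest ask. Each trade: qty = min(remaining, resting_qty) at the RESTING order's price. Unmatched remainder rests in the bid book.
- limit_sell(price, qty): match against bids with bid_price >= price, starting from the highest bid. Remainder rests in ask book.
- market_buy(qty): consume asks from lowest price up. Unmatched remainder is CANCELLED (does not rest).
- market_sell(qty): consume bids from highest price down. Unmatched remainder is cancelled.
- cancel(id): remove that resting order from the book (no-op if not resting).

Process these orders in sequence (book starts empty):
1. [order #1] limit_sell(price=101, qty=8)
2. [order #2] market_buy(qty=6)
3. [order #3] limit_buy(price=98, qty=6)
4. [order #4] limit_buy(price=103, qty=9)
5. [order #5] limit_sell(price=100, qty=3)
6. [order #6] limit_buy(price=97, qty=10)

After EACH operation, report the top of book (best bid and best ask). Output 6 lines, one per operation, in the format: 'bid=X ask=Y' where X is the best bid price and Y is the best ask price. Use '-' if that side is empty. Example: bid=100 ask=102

Answer: bid=- ask=101
bid=- ask=101
bid=98 ask=101
bid=103 ask=-
bid=103 ask=-
bid=103 ask=-

Derivation:
After op 1 [order #1] limit_sell(price=101, qty=8): fills=none; bids=[-] asks=[#1:8@101]
After op 2 [order #2] market_buy(qty=6): fills=#2x#1:6@101; bids=[-] asks=[#1:2@101]
After op 3 [order #3] limit_buy(price=98, qty=6): fills=none; bids=[#3:6@98] asks=[#1:2@101]
After op 4 [order #4] limit_buy(price=103, qty=9): fills=#4x#1:2@101; bids=[#4:7@103 #3:6@98] asks=[-]
After op 5 [order #5] limit_sell(price=100, qty=3): fills=#4x#5:3@103; bids=[#4:4@103 #3:6@98] asks=[-]
After op 6 [order #6] limit_buy(price=97, qty=10): fills=none; bids=[#4:4@103 #3:6@98 #6:10@97] asks=[-]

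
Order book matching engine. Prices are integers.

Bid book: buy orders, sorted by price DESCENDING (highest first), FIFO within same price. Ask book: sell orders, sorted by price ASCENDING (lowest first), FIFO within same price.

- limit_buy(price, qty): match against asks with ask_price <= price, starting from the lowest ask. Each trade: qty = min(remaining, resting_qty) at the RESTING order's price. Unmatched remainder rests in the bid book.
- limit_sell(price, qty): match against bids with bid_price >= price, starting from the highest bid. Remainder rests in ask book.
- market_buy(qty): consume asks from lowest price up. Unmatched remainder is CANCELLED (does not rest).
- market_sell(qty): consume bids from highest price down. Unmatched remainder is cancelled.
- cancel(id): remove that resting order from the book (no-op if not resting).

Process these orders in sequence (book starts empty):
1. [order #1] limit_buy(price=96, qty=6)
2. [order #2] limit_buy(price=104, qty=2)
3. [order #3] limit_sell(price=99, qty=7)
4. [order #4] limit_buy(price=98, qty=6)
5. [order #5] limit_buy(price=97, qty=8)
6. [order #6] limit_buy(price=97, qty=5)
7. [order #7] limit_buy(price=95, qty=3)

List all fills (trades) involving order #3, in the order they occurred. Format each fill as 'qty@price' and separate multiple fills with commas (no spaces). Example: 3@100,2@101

After op 1 [order #1] limit_buy(price=96, qty=6): fills=none; bids=[#1:6@96] asks=[-]
After op 2 [order #2] limit_buy(price=104, qty=2): fills=none; bids=[#2:2@104 #1:6@96] asks=[-]
After op 3 [order #3] limit_sell(price=99, qty=7): fills=#2x#3:2@104; bids=[#1:6@96] asks=[#3:5@99]
After op 4 [order #4] limit_buy(price=98, qty=6): fills=none; bids=[#4:6@98 #1:6@96] asks=[#3:5@99]
After op 5 [order #5] limit_buy(price=97, qty=8): fills=none; bids=[#4:6@98 #5:8@97 #1:6@96] asks=[#3:5@99]
After op 6 [order #6] limit_buy(price=97, qty=5): fills=none; bids=[#4:6@98 #5:8@97 #6:5@97 #1:6@96] asks=[#3:5@99]
After op 7 [order #7] limit_buy(price=95, qty=3): fills=none; bids=[#4:6@98 #5:8@97 #6:5@97 #1:6@96 #7:3@95] asks=[#3:5@99]

Answer: 2@104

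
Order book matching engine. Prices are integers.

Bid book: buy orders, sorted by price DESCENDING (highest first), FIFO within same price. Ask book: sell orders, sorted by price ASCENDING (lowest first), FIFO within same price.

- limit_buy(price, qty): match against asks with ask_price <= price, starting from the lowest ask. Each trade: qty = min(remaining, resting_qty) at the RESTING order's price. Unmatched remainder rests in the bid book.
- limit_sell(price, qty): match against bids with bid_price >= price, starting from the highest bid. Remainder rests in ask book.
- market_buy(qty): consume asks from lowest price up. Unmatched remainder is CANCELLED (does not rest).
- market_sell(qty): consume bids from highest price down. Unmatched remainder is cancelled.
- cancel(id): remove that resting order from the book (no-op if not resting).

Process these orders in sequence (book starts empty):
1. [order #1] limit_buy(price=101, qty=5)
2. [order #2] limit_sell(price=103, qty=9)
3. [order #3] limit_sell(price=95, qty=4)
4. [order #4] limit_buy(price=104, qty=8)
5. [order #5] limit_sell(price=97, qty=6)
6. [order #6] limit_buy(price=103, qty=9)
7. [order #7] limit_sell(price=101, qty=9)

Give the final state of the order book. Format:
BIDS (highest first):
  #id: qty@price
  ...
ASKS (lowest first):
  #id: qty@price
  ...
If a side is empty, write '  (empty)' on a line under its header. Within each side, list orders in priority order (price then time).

After op 1 [order #1] limit_buy(price=101, qty=5): fills=none; bids=[#1:5@101] asks=[-]
After op 2 [order #2] limit_sell(price=103, qty=9): fills=none; bids=[#1:5@101] asks=[#2:9@103]
After op 3 [order #3] limit_sell(price=95, qty=4): fills=#1x#3:4@101; bids=[#1:1@101] asks=[#2:9@103]
After op 4 [order #4] limit_buy(price=104, qty=8): fills=#4x#2:8@103; bids=[#1:1@101] asks=[#2:1@103]
After op 5 [order #5] limit_sell(price=97, qty=6): fills=#1x#5:1@101; bids=[-] asks=[#5:5@97 #2:1@103]
After op 6 [order #6] limit_buy(price=103, qty=9): fills=#6x#5:5@97 #6x#2:1@103; bids=[#6:3@103] asks=[-]
After op 7 [order #7] limit_sell(price=101, qty=9): fills=#6x#7:3@103; bids=[-] asks=[#7:6@101]

Answer: BIDS (highest first):
  (empty)
ASKS (lowest first):
  #7: 6@101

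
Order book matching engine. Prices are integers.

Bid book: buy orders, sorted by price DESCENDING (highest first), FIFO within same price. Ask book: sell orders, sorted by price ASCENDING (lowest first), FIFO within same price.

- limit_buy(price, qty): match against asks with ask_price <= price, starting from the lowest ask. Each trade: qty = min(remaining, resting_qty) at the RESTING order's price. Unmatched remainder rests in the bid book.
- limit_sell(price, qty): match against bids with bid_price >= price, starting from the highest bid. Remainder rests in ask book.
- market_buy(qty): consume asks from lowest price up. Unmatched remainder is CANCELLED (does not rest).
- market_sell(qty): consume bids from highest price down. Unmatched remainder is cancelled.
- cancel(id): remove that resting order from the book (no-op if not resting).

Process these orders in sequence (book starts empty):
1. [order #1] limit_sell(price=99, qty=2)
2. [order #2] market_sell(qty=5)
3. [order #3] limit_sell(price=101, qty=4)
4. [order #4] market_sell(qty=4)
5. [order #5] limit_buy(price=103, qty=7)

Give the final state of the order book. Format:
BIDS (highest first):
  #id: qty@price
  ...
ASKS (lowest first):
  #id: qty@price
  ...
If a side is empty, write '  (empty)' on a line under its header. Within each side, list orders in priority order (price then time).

After op 1 [order #1] limit_sell(price=99, qty=2): fills=none; bids=[-] asks=[#1:2@99]
After op 2 [order #2] market_sell(qty=5): fills=none; bids=[-] asks=[#1:2@99]
After op 3 [order #3] limit_sell(price=101, qty=4): fills=none; bids=[-] asks=[#1:2@99 #3:4@101]
After op 4 [order #4] market_sell(qty=4): fills=none; bids=[-] asks=[#1:2@99 #3:4@101]
After op 5 [order #5] limit_buy(price=103, qty=7): fills=#5x#1:2@99 #5x#3:4@101; bids=[#5:1@103] asks=[-]

Answer: BIDS (highest first):
  #5: 1@103
ASKS (lowest first):
  (empty)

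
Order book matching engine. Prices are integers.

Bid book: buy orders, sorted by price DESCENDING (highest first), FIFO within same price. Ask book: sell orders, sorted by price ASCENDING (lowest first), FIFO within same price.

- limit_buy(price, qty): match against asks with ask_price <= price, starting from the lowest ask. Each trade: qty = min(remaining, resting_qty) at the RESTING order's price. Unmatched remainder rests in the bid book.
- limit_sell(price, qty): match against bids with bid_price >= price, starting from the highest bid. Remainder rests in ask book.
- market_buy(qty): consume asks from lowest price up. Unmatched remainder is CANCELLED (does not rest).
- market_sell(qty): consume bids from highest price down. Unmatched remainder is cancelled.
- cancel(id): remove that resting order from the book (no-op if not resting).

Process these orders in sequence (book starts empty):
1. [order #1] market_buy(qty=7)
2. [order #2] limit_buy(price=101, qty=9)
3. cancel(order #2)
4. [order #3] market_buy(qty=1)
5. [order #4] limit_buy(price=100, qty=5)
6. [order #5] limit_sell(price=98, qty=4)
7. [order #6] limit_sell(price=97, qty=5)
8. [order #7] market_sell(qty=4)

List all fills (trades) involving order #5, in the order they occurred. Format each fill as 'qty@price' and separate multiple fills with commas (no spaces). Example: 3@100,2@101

After op 1 [order #1] market_buy(qty=7): fills=none; bids=[-] asks=[-]
After op 2 [order #2] limit_buy(price=101, qty=9): fills=none; bids=[#2:9@101] asks=[-]
After op 3 cancel(order #2): fills=none; bids=[-] asks=[-]
After op 4 [order #3] market_buy(qty=1): fills=none; bids=[-] asks=[-]
After op 5 [order #4] limit_buy(price=100, qty=5): fills=none; bids=[#4:5@100] asks=[-]
After op 6 [order #5] limit_sell(price=98, qty=4): fills=#4x#5:4@100; bids=[#4:1@100] asks=[-]
After op 7 [order #6] limit_sell(price=97, qty=5): fills=#4x#6:1@100; bids=[-] asks=[#6:4@97]
After op 8 [order #7] market_sell(qty=4): fills=none; bids=[-] asks=[#6:4@97]

Answer: 4@100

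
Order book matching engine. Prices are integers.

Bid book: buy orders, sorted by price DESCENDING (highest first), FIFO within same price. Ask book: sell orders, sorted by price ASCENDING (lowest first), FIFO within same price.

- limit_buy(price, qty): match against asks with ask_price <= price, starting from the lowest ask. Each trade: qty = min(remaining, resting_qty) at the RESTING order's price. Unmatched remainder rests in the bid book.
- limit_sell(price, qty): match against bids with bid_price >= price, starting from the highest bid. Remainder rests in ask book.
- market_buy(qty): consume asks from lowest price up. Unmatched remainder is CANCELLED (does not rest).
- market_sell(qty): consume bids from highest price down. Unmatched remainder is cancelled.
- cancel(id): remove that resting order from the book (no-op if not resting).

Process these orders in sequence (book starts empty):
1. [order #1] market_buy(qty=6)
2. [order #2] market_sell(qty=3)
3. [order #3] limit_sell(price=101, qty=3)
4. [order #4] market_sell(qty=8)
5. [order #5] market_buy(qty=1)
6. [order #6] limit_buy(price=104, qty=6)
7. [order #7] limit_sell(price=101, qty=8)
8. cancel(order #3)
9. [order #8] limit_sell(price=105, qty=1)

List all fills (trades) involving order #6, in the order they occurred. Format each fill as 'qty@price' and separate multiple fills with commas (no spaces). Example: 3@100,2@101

After op 1 [order #1] market_buy(qty=6): fills=none; bids=[-] asks=[-]
After op 2 [order #2] market_sell(qty=3): fills=none; bids=[-] asks=[-]
After op 3 [order #3] limit_sell(price=101, qty=3): fills=none; bids=[-] asks=[#3:3@101]
After op 4 [order #4] market_sell(qty=8): fills=none; bids=[-] asks=[#3:3@101]
After op 5 [order #5] market_buy(qty=1): fills=#5x#3:1@101; bids=[-] asks=[#3:2@101]
After op 6 [order #6] limit_buy(price=104, qty=6): fills=#6x#3:2@101; bids=[#6:4@104] asks=[-]
After op 7 [order #7] limit_sell(price=101, qty=8): fills=#6x#7:4@104; bids=[-] asks=[#7:4@101]
After op 8 cancel(order #3): fills=none; bids=[-] asks=[#7:4@101]
After op 9 [order #8] limit_sell(price=105, qty=1): fills=none; bids=[-] asks=[#7:4@101 #8:1@105]

Answer: 2@101,4@104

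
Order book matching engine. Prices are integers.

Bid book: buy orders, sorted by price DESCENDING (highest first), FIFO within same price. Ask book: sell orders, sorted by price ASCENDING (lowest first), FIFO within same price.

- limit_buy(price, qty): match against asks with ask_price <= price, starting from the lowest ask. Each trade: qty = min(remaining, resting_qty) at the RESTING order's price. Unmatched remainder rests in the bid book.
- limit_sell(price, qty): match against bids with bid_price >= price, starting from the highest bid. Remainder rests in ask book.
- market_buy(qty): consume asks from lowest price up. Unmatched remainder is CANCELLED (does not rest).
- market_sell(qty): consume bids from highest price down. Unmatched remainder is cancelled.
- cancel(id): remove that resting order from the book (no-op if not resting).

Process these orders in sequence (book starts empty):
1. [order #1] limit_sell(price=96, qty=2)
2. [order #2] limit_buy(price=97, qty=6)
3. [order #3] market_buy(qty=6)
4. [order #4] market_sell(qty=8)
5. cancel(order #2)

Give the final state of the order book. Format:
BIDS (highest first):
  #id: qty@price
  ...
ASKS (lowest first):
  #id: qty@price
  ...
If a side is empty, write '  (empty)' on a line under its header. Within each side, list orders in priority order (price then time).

Answer: BIDS (highest first):
  (empty)
ASKS (lowest first):
  (empty)

Derivation:
After op 1 [order #1] limit_sell(price=96, qty=2): fills=none; bids=[-] asks=[#1:2@96]
After op 2 [order #2] limit_buy(price=97, qty=6): fills=#2x#1:2@96; bids=[#2:4@97] asks=[-]
After op 3 [order #3] market_buy(qty=6): fills=none; bids=[#2:4@97] asks=[-]
After op 4 [order #4] market_sell(qty=8): fills=#2x#4:4@97; bids=[-] asks=[-]
After op 5 cancel(order #2): fills=none; bids=[-] asks=[-]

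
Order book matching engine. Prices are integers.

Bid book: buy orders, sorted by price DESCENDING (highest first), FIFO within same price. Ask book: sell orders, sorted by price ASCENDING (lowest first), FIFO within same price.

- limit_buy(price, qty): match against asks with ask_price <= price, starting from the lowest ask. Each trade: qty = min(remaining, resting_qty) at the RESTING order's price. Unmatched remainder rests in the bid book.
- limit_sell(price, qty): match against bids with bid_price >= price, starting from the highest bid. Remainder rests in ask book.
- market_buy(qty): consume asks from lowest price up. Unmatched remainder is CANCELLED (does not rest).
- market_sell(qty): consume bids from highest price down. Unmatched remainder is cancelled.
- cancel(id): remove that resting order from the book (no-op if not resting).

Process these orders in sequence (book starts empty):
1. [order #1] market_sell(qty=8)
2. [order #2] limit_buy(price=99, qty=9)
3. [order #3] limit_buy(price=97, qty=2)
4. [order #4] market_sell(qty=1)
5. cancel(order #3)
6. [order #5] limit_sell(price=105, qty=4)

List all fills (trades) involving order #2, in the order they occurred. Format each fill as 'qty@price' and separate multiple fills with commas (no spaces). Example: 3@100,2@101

After op 1 [order #1] market_sell(qty=8): fills=none; bids=[-] asks=[-]
After op 2 [order #2] limit_buy(price=99, qty=9): fills=none; bids=[#2:9@99] asks=[-]
After op 3 [order #3] limit_buy(price=97, qty=2): fills=none; bids=[#2:9@99 #3:2@97] asks=[-]
After op 4 [order #4] market_sell(qty=1): fills=#2x#4:1@99; bids=[#2:8@99 #3:2@97] asks=[-]
After op 5 cancel(order #3): fills=none; bids=[#2:8@99] asks=[-]
After op 6 [order #5] limit_sell(price=105, qty=4): fills=none; bids=[#2:8@99] asks=[#5:4@105]

Answer: 1@99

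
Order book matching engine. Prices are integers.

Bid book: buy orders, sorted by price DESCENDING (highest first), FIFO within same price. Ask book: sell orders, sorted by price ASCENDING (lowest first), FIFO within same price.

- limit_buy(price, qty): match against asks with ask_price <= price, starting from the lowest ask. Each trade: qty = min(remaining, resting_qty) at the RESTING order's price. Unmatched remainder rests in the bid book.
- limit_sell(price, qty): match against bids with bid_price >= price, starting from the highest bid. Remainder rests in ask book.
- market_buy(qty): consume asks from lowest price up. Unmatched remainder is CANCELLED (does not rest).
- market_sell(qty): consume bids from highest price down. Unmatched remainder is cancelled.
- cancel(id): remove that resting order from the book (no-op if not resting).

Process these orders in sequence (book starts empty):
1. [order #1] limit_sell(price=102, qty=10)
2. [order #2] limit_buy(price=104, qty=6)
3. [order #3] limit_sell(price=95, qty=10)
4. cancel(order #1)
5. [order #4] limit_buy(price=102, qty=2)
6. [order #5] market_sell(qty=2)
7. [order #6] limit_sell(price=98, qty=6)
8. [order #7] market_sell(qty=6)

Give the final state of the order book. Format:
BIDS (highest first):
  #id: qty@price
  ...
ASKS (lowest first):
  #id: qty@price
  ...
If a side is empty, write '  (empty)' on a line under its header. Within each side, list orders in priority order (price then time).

After op 1 [order #1] limit_sell(price=102, qty=10): fills=none; bids=[-] asks=[#1:10@102]
After op 2 [order #2] limit_buy(price=104, qty=6): fills=#2x#1:6@102; bids=[-] asks=[#1:4@102]
After op 3 [order #3] limit_sell(price=95, qty=10): fills=none; bids=[-] asks=[#3:10@95 #1:4@102]
After op 4 cancel(order #1): fills=none; bids=[-] asks=[#3:10@95]
After op 5 [order #4] limit_buy(price=102, qty=2): fills=#4x#3:2@95; bids=[-] asks=[#3:8@95]
After op 6 [order #5] market_sell(qty=2): fills=none; bids=[-] asks=[#3:8@95]
After op 7 [order #6] limit_sell(price=98, qty=6): fills=none; bids=[-] asks=[#3:8@95 #6:6@98]
After op 8 [order #7] market_sell(qty=6): fills=none; bids=[-] asks=[#3:8@95 #6:6@98]

Answer: BIDS (highest first):
  (empty)
ASKS (lowest first):
  #3: 8@95
  #6: 6@98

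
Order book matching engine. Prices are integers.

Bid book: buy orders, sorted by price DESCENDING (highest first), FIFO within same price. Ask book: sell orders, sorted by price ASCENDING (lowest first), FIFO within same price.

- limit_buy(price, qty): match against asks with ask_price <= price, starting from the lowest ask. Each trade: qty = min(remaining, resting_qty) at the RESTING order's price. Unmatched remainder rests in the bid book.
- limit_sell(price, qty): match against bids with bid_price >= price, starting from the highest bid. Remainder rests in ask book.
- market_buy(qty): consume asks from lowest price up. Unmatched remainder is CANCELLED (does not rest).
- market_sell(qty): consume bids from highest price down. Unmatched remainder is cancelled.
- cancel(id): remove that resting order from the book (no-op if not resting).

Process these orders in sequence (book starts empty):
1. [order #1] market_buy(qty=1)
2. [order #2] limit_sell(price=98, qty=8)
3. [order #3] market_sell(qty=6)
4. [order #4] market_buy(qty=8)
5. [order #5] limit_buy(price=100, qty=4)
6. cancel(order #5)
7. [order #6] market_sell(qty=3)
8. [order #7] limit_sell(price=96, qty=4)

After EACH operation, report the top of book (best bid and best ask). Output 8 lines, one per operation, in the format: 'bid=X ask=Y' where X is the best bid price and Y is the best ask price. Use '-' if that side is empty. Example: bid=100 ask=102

Answer: bid=- ask=-
bid=- ask=98
bid=- ask=98
bid=- ask=-
bid=100 ask=-
bid=- ask=-
bid=- ask=-
bid=- ask=96

Derivation:
After op 1 [order #1] market_buy(qty=1): fills=none; bids=[-] asks=[-]
After op 2 [order #2] limit_sell(price=98, qty=8): fills=none; bids=[-] asks=[#2:8@98]
After op 3 [order #3] market_sell(qty=6): fills=none; bids=[-] asks=[#2:8@98]
After op 4 [order #4] market_buy(qty=8): fills=#4x#2:8@98; bids=[-] asks=[-]
After op 5 [order #5] limit_buy(price=100, qty=4): fills=none; bids=[#5:4@100] asks=[-]
After op 6 cancel(order #5): fills=none; bids=[-] asks=[-]
After op 7 [order #6] market_sell(qty=3): fills=none; bids=[-] asks=[-]
After op 8 [order #7] limit_sell(price=96, qty=4): fills=none; bids=[-] asks=[#7:4@96]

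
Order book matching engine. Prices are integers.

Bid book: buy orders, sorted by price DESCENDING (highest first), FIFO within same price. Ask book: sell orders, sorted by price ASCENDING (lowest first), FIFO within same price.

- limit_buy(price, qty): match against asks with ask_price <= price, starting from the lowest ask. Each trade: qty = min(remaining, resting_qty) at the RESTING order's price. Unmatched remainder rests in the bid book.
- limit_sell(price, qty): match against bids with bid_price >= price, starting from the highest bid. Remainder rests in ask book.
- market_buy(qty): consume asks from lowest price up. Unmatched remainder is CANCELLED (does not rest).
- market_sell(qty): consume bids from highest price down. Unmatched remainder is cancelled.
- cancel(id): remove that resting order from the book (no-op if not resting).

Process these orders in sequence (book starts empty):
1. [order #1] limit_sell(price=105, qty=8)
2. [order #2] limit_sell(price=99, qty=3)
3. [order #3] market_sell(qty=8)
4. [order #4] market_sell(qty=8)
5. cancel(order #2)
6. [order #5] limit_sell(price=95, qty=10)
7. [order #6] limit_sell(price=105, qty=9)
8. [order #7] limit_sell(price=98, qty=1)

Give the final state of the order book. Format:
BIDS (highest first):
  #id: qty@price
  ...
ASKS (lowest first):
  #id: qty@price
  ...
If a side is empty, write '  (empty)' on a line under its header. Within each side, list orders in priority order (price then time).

Answer: BIDS (highest first):
  (empty)
ASKS (lowest first):
  #5: 10@95
  #7: 1@98
  #1: 8@105
  #6: 9@105

Derivation:
After op 1 [order #1] limit_sell(price=105, qty=8): fills=none; bids=[-] asks=[#1:8@105]
After op 2 [order #2] limit_sell(price=99, qty=3): fills=none; bids=[-] asks=[#2:3@99 #1:8@105]
After op 3 [order #3] market_sell(qty=8): fills=none; bids=[-] asks=[#2:3@99 #1:8@105]
After op 4 [order #4] market_sell(qty=8): fills=none; bids=[-] asks=[#2:3@99 #1:8@105]
After op 5 cancel(order #2): fills=none; bids=[-] asks=[#1:8@105]
After op 6 [order #5] limit_sell(price=95, qty=10): fills=none; bids=[-] asks=[#5:10@95 #1:8@105]
After op 7 [order #6] limit_sell(price=105, qty=9): fills=none; bids=[-] asks=[#5:10@95 #1:8@105 #6:9@105]
After op 8 [order #7] limit_sell(price=98, qty=1): fills=none; bids=[-] asks=[#5:10@95 #7:1@98 #1:8@105 #6:9@105]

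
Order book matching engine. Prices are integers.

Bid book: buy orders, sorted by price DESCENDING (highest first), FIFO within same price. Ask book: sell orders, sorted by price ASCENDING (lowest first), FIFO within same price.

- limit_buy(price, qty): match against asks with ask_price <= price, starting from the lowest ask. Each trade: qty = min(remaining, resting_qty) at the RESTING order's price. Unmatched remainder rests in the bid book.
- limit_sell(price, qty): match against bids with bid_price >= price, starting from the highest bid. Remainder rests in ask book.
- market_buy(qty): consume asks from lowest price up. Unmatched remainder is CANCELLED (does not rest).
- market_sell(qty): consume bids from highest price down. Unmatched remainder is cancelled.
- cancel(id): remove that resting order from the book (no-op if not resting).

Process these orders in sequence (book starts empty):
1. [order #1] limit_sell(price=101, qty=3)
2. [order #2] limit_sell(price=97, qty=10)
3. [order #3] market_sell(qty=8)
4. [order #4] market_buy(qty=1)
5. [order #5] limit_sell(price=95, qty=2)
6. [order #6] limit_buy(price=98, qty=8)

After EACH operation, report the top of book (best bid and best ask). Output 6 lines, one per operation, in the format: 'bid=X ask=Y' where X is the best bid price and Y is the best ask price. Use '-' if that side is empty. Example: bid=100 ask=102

After op 1 [order #1] limit_sell(price=101, qty=3): fills=none; bids=[-] asks=[#1:3@101]
After op 2 [order #2] limit_sell(price=97, qty=10): fills=none; bids=[-] asks=[#2:10@97 #1:3@101]
After op 3 [order #3] market_sell(qty=8): fills=none; bids=[-] asks=[#2:10@97 #1:3@101]
After op 4 [order #4] market_buy(qty=1): fills=#4x#2:1@97; bids=[-] asks=[#2:9@97 #1:3@101]
After op 5 [order #5] limit_sell(price=95, qty=2): fills=none; bids=[-] asks=[#5:2@95 #2:9@97 #1:3@101]
After op 6 [order #6] limit_buy(price=98, qty=8): fills=#6x#5:2@95 #6x#2:6@97; bids=[-] asks=[#2:3@97 #1:3@101]

Answer: bid=- ask=101
bid=- ask=97
bid=- ask=97
bid=- ask=97
bid=- ask=95
bid=- ask=97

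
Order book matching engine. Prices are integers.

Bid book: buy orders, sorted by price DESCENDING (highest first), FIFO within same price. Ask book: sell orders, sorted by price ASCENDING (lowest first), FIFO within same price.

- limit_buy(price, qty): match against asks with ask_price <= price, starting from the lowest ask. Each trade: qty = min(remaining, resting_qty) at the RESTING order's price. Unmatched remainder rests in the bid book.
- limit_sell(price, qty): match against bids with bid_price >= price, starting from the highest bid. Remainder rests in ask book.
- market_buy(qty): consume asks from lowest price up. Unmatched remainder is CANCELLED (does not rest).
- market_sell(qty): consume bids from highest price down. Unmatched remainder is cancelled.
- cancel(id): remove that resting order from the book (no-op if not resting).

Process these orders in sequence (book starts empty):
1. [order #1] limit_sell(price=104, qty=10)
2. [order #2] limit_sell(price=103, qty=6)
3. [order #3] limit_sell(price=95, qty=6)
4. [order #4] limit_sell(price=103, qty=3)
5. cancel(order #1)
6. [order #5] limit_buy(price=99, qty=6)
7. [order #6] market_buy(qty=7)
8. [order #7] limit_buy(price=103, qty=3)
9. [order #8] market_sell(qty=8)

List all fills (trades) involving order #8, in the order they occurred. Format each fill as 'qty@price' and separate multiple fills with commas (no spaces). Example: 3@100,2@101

After op 1 [order #1] limit_sell(price=104, qty=10): fills=none; bids=[-] asks=[#1:10@104]
After op 2 [order #2] limit_sell(price=103, qty=6): fills=none; bids=[-] asks=[#2:6@103 #1:10@104]
After op 3 [order #3] limit_sell(price=95, qty=6): fills=none; bids=[-] asks=[#3:6@95 #2:6@103 #1:10@104]
After op 4 [order #4] limit_sell(price=103, qty=3): fills=none; bids=[-] asks=[#3:6@95 #2:6@103 #4:3@103 #1:10@104]
After op 5 cancel(order #1): fills=none; bids=[-] asks=[#3:6@95 #2:6@103 #4:3@103]
After op 6 [order #5] limit_buy(price=99, qty=6): fills=#5x#3:6@95; bids=[-] asks=[#2:6@103 #4:3@103]
After op 7 [order #6] market_buy(qty=7): fills=#6x#2:6@103 #6x#4:1@103; bids=[-] asks=[#4:2@103]
After op 8 [order #7] limit_buy(price=103, qty=3): fills=#7x#4:2@103; bids=[#7:1@103] asks=[-]
After op 9 [order #8] market_sell(qty=8): fills=#7x#8:1@103; bids=[-] asks=[-]

Answer: 1@103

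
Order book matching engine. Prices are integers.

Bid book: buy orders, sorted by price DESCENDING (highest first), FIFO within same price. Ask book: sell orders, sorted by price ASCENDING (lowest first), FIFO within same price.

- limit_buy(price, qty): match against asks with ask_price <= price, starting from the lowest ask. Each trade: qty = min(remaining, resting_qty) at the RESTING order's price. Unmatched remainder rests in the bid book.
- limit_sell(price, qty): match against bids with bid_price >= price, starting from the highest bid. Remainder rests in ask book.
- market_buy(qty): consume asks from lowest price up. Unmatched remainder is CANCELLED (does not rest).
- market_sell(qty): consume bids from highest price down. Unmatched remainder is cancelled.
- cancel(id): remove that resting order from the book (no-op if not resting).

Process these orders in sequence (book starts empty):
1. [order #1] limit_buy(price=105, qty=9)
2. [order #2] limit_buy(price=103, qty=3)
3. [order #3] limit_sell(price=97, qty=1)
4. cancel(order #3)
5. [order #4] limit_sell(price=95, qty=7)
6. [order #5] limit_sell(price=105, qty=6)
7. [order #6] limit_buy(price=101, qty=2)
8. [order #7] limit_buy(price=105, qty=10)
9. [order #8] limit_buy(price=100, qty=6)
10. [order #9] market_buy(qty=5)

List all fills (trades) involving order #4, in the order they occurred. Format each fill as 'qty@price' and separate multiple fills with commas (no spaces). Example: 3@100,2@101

After op 1 [order #1] limit_buy(price=105, qty=9): fills=none; bids=[#1:9@105] asks=[-]
After op 2 [order #2] limit_buy(price=103, qty=3): fills=none; bids=[#1:9@105 #2:3@103] asks=[-]
After op 3 [order #3] limit_sell(price=97, qty=1): fills=#1x#3:1@105; bids=[#1:8@105 #2:3@103] asks=[-]
After op 4 cancel(order #3): fills=none; bids=[#1:8@105 #2:3@103] asks=[-]
After op 5 [order #4] limit_sell(price=95, qty=7): fills=#1x#4:7@105; bids=[#1:1@105 #2:3@103] asks=[-]
After op 6 [order #5] limit_sell(price=105, qty=6): fills=#1x#5:1@105; bids=[#2:3@103] asks=[#5:5@105]
After op 7 [order #6] limit_buy(price=101, qty=2): fills=none; bids=[#2:3@103 #6:2@101] asks=[#5:5@105]
After op 8 [order #7] limit_buy(price=105, qty=10): fills=#7x#5:5@105; bids=[#7:5@105 #2:3@103 #6:2@101] asks=[-]
After op 9 [order #8] limit_buy(price=100, qty=6): fills=none; bids=[#7:5@105 #2:3@103 #6:2@101 #8:6@100] asks=[-]
After op 10 [order #9] market_buy(qty=5): fills=none; bids=[#7:5@105 #2:3@103 #6:2@101 #8:6@100] asks=[-]

Answer: 7@105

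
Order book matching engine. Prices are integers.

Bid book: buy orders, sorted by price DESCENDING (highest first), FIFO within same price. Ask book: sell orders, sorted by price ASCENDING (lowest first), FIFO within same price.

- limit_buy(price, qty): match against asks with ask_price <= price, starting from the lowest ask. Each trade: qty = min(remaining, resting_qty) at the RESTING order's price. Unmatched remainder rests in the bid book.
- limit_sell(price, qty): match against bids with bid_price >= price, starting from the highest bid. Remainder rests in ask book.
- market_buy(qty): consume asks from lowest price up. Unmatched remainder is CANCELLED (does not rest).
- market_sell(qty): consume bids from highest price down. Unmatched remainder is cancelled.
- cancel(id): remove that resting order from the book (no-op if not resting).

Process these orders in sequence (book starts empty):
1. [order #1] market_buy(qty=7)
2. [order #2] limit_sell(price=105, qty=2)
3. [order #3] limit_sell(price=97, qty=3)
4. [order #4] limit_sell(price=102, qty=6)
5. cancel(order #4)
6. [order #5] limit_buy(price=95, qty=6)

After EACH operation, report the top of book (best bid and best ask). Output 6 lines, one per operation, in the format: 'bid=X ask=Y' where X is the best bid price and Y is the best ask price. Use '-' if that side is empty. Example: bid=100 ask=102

Answer: bid=- ask=-
bid=- ask=105
bid=- ask=97
bid=- ask=97
bid=- ask=97
bid=95 ask=97

Derivation:
After op 1 [order #1] market_buy(qty=7): fills=none; bids=[-] asks=[-]
After op 2 [order #2] limit_sell(price=105, qty=2): fills=none; bids=[-] asks=[#2:2@105]
After op 3 [order #3] limit_sell(price=97, qty=3): fills=none; bids=[-] asks=[#3:3@97 #2:2@105]
After op 4 [order #4] limit_sell(price=102, qty=6): fills=none; bids=[-] asks=[#3:3@97 #4:6@102 #2:2@105]
After op 5 cancel(order #4): fills=none; bids=[-] asks=[#3:3@97 #2:2@105]
After op 6 [order #5] limit_buy(price=95, qty=6): fills=none; bids=[#5:6@95] asks=[#3:3@97 #2:2@105]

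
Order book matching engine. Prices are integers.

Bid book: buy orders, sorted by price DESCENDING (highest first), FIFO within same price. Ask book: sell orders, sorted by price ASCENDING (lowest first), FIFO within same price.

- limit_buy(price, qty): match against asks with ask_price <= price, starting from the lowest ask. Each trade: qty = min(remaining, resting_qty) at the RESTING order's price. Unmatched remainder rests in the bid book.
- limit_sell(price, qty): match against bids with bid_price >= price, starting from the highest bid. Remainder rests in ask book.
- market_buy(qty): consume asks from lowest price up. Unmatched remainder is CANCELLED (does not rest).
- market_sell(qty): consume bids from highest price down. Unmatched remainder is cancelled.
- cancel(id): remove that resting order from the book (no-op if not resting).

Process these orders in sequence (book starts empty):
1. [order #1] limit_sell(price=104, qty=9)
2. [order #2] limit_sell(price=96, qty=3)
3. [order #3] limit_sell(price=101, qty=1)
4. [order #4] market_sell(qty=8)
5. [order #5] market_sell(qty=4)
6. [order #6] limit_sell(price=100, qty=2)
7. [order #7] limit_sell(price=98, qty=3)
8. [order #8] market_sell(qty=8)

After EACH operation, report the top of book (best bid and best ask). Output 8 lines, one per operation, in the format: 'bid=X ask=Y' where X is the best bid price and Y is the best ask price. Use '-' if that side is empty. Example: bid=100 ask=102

After op 1 [order #1] limit_sell(price=104, qty=9): fills=none; bids=[-] asks=[#1:9@104]
After op 2 [order #2] limit_sell(price=96, qty=3): fills=none; bids=[-] asks=[#2:3@96 #1:9@104]
After op 3 [order #3] limit_sell(price=101, qty=1): fills=none; bids=[-] asks=[#2:3@96 #3:1@101 #1:9@104]
After op 4 [order #4] market_sell(qty=8): fills=none; bids=[-] asks=[#2:3@96 #3:1@101 #1:9@104]
After op 5 [order #5] market_sell(qty=4): fills=none; bids=[-] asks=[#2:3@96 #3:1@101 #1:9@104]
After op 6 [order #6] limit_sell(price=100, qty=2): fills=none; bids=[-] asks=[#2:3@96 #6:2@100 #3:1@101 #1:9@104]
After op 7 [order #7] limit_sell(price=98, qty=3): fills=none; bids=[-] asks=[#2:3@96 #7:3@98 #6:2@100 #3:1@101 #1:9@104]
After op 8 [order #8] market_sell(qty=8): fills=none; bids=[-] asks=[#2:3@96 #7:3@98 #6:2@100 #3:1@101 #1:9@104]

Answer: bid=- ask=104
bid=- ask=96
bid=- ask=96
bid=- ask=96
bid=- ask=96
bid=- ask=96
bid=- ask=96
bid=- ask=96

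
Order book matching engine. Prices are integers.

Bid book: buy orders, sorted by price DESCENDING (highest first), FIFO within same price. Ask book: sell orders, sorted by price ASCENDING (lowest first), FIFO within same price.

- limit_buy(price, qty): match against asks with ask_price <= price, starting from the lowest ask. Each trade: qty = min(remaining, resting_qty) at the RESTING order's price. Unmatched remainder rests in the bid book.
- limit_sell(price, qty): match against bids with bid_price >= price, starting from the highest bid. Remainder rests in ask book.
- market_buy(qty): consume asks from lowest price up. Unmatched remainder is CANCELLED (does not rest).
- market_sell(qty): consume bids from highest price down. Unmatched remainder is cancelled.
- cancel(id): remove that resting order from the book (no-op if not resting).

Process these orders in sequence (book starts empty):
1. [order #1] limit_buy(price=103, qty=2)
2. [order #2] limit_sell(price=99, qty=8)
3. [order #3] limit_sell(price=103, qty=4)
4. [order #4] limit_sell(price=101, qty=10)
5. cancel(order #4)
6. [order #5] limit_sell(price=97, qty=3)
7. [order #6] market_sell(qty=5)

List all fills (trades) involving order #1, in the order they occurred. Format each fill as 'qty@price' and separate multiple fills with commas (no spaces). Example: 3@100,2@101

After op 1 [order #1] limit_buy(price=103, qty=2): fills=none; bids=[#1:2@103] asks=[-]
After op 2 [order #2] limit_sell(price=99, qty=8): fills=#1x#2:2@103; bids=[-] asks=[#2:6@99]
After op 3 [order #3] limit_sell(price=103, qty=4): fills=none; bids=[-] asks=[#2:6@99 #3:4@103]
After op 4 [order #4] limit_sell(price=101, qty=10): fills=none; bids=[-] asks=[#2:6@99 #4:10@101 #3:4@103]
After op 5 cancel(order #4): fills=none; bids=[-] asks=[#2:6@99 #3:4@103]
After op 6 [order #5] limit_sell(price=97, qty=3): fills=none; bids=[-] asks=[#5:3@97 #2:6@99 #3:4@103]
After op 7 [order #6] market_sell(qty=5): fills=none; bids=[-] asks=[#5:3@97 #2:6@99 #3:4@103]

Answer: 2@103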